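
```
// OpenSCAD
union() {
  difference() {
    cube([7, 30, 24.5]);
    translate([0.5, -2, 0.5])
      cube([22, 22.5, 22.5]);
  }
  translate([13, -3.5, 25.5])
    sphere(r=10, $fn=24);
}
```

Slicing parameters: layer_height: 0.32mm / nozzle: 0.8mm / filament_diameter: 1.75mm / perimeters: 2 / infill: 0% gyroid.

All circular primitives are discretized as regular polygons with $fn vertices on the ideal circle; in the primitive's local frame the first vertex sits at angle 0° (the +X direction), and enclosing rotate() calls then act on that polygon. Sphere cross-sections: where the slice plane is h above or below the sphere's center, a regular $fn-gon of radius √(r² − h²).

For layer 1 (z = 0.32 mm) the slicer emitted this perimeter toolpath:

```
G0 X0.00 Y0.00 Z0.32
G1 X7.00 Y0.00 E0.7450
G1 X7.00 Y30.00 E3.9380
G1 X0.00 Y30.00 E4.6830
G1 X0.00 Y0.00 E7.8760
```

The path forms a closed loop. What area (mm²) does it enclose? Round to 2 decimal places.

210.00 mm²

Apply the shoelace formula to the sequence of (X, Y) vertices; enclosed area = 210.00 mm².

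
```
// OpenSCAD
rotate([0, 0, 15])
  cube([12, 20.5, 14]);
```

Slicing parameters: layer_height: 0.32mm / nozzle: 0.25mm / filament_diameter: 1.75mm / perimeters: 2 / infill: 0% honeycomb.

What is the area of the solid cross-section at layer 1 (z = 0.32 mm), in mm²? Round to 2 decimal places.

At z = 0.32 mm: the cube is present — its section is the full 12×20.5 rectangle (area 246.00 mm²); (rotated 15° about Z; rotation is an isometry so areas/perimeters/island counts are preserved). Overall, the cross-section is a single solid region. Net area = 246.00 mm².

246.00 mm²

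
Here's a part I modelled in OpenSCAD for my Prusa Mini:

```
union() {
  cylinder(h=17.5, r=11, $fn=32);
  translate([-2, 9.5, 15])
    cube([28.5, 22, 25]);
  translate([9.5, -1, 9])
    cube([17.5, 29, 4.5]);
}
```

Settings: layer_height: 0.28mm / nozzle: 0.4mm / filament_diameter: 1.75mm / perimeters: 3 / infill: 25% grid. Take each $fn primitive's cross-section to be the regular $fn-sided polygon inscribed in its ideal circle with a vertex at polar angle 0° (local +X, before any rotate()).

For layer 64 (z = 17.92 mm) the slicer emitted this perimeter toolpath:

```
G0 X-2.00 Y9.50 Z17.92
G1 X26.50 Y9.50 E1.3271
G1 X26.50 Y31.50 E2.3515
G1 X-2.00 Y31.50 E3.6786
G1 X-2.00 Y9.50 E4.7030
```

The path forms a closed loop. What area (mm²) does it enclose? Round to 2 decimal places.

627.00 mm²

Apply the shoelace formula to the sequence of (X, Y) vertices; enclosed area = 627.00 mm².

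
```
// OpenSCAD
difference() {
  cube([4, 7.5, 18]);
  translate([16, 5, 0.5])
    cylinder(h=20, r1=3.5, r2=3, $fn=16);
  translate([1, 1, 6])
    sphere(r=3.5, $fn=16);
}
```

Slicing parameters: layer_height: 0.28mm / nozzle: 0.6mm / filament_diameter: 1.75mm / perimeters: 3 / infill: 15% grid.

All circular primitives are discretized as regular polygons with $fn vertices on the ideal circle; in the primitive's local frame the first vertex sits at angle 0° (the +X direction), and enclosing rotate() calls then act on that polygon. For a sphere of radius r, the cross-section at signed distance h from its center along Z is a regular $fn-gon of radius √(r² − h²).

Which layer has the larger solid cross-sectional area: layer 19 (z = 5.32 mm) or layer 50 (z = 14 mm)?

layer 50 (z = 14 mm)

Layer 19 (z = 5.32): the 4×7.5 cube contributes its full rectangle (area 30.00 mm²); the cone at (16, 5) contributes a regular 16-gon of circumradius 3.380 (interpolated between r1=3.5 and r2=3 at t=0.241) (area = (16/2)·3.380²·sin(360°/16) = 34.97 mm²); the r=3.5 sphere at (1, 1) contributes a regular 16-gon of circumradius √(3.5²−0.68²) = 3.433 (area = (16/2)·3.433²·sin(360°/16) = 36.09 mm²); Subtracting the remaining from the first: starting from the 4×7.5 cube (30.00 mm²), the cone at (16, 5) misses the remaining region (no effect); the r=3.5 sphere at (1, 1) partially overlaps it — only the 15.94 mm² overlap (of its 36.09 mm²) is removed, clipping the outline — area = 14.06 mm². So its area = 14.06 mm². Layer 50 (z = 14): the cube (footprint 4×7.5) is included at this height (area 30.00 mm²); the cone at (16, 5) contributes a regular 16-gon of circumradius 3.163 (interpolated between r1=3.5 and r2=3 at t=0.675) (area = (16/2)·3.163²·sin(360°/16) = 30.62 mm²); the sphere at (1, 1) is not intersected at this z (|z−center|=8.000 > r=3.5); Subtracting the remaining from the first: starting from the 4×7.5 cube (30.00 mm²), the cone at (16, 5) misses the remaining region (no effect) — area = 30.00 mm². So its area = 30.00 mm². Layer 50 is larger (30.00 vs 14.06 mm²).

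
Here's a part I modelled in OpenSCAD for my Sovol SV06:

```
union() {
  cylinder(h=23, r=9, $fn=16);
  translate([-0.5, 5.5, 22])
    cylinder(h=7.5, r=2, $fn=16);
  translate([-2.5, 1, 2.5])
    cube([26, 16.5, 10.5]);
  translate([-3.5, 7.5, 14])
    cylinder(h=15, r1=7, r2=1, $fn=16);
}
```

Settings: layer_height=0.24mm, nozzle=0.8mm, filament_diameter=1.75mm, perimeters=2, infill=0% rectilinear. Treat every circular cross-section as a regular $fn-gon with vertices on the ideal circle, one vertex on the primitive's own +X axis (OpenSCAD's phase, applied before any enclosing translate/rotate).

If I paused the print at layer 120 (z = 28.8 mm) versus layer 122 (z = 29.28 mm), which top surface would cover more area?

Layer 120 (z = 28.8): the cylinder does not reach this height (z outside [0, 23]); the r=2 cylinder at (-0.5, 5.5) gives a regular 16-gon of circumradius 2 (constant along its height) (area = (16/2)·2.000²·sin(360°/16) = 12.25 mm²); the cube at (-2.5, 1) is absent (z outside [2.5, 13]); the cone at (-3.5, 7.5) (r1=7→r2=1) has section circumradius 1.080 here — a regular 16-gon (area = (16/2)·1.080²·sin(360°/16) = 3.57 mm²); Taking the union: the 2 present regions are separate (no shared area or edge), so areas and boundary lengths simply add and each stays a separate island — area = 15.82 mm². So its area = 15.82 mm². Layer 122 (z = 29.28): the cylinder is absent (z outside [0, 23]); the r=2 cylinder at (-0.5, 5.5) contributes a regular 16-gon of circumradius 2 (area = (16/2)·2.000²·sin(360°/16) = 12.25 mm²); the cube at (-2.5, 1) is not intersected at this z (z outside [2.5, 13]); the cone at (-3.5, 7.5) does not reach this height (z outside [14, 29]); Merging all regions: only the r=2 cylinder at (-0.5, 5.5) is present, so the union is just that shape — area = 12.25 mm². So its area = 12.25 mm². Layer 120 is larger (15.82 vs 12.25 mm²).

layer 120 (z = 28.8 mm)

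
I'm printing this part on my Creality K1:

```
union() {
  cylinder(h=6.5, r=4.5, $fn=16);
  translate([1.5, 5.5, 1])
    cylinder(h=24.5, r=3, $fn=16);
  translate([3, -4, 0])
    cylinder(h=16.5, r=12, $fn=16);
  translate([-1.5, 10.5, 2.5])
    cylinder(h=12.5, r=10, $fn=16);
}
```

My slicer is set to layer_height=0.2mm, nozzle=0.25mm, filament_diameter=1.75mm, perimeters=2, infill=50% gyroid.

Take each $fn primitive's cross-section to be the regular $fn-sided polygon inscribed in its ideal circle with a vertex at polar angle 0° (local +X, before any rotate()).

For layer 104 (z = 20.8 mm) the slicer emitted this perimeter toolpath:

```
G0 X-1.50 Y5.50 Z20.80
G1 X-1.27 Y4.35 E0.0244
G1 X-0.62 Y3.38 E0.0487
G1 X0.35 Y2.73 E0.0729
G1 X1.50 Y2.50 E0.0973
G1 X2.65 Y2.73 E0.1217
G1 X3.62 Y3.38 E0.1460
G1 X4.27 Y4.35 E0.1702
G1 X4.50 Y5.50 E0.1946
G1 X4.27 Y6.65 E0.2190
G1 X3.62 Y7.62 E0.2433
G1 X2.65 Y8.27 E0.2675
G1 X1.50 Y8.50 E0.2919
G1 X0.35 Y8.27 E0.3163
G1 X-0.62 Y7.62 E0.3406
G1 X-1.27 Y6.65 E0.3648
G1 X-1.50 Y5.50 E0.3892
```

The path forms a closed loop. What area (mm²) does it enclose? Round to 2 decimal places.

27.54 mm²

Apply the shoelace formula to the sequence of (X, Y) vertices; enclosed area = 27.54 mm².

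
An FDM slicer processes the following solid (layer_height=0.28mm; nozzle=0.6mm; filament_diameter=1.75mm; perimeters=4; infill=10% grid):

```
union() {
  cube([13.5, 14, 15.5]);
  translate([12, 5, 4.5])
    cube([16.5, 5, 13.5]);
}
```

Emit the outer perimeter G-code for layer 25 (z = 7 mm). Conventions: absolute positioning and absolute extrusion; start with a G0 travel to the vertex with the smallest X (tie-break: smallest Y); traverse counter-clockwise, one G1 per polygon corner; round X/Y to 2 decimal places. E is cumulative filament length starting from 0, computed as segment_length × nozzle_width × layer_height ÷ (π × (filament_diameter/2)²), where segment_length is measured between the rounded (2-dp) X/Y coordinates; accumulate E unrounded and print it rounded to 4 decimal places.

At z = 7 mm: the 13.5×14 cube contributes its full rectangle; the cube at (12, 5) (footprint 16.5×5) is included at this height; Taking the union: the regions partially overlap (shared area 7.50 mm²), so overlapping operands fuse into one piece — 1 connected region. The outline is a single polygon with 8 vertices. Extrusion per mm of travel: 0.6 × 0.28 / (π × 0.875²) = 0.069846. Accumulating E over each segment gives final E = 5.9369.

G0 X0.00 Y0.00 Z7.00
G1 X13.50 Y0.00 E0.9429
G1 X13.50 Y5.00 E1.2922
G1 X28.50 Y5.00 E2.3399
G1 X28.50 Y10.00 E2.6891
G1 X13.50 Y10.00 E3.7368
G1 X13.50 Y14.00 E4.0162
G1 X0.00 Y14.00 E4.9591
G1 X0.00 Y0.00 E5.9369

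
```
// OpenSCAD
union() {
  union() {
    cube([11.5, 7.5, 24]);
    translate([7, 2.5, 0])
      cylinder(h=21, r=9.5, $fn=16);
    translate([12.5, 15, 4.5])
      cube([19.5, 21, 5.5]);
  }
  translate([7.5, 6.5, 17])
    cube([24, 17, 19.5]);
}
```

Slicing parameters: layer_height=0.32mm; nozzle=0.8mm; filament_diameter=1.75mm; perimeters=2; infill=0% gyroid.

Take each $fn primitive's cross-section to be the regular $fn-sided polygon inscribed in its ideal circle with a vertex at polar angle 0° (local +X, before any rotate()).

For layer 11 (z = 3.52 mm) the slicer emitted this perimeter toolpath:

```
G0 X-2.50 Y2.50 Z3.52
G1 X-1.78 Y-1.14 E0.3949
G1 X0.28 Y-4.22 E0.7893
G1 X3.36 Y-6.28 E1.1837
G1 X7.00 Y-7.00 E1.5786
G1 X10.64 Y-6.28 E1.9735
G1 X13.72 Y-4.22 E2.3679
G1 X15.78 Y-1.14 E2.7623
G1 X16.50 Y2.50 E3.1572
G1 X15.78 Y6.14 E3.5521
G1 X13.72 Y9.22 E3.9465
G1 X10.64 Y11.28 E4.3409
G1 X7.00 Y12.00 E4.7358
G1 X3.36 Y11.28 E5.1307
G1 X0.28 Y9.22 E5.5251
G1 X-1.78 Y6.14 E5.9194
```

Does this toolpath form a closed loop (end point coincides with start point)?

no

Start point (G0): (-2.50, 2.50). End point (last G1): the path does not return to the start — open.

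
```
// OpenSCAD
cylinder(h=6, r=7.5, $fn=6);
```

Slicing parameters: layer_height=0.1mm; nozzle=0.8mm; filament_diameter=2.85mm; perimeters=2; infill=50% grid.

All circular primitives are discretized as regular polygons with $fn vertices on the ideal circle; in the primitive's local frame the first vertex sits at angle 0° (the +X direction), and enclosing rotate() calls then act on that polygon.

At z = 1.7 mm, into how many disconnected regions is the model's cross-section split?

1

At z = 1.7 mm: the cylinder: section is a regular 6-gon, circumradius r=7.5. The result has 1 disconnected region.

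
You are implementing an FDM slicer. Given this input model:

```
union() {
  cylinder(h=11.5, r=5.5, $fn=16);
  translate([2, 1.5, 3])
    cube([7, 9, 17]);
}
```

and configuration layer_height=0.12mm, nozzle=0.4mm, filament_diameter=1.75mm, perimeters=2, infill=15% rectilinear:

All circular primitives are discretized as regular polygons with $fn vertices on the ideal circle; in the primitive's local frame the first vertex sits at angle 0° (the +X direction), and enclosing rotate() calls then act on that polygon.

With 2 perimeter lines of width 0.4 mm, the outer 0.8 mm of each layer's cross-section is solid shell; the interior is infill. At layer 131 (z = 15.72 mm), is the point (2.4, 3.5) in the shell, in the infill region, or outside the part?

At z = 15.72 mm: the cylinder is not intersected at this z (z outside [0, 11.5]); the cube at (2, 1.5) (footprint 7×9) is included at this height; Merging all regions: only the 7×9 cube at (2, 1.5) is present, so the union is just that shape — 1 connected region. Overall, the cross-section is a single solid region. The nearest boundary edge runs (2.00, 10.50)→(2.00, 1.50); distance from the point to it = 0.40 mm. The point is inside the cross-section, 0.40 mm from the nearest boundary — within the 0.8 mm shell band (2 × 0.4).

shell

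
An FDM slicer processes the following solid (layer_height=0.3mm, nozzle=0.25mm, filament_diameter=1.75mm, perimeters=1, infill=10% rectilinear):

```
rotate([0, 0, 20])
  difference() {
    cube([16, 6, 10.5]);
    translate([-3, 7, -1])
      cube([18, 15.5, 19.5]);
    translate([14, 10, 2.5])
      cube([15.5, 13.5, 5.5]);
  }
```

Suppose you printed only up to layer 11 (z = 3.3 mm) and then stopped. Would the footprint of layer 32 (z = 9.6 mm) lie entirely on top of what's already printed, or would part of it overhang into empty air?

entirely on top

Compare the two slices. At z = 3.3: the cube is present — its section is the full 16×6 rectangle (area 96.00 mm²); the cube at (-3, 7) is present — its section is the full 18×15.5 rectangle (area 279.00 mm²); the cube at (14, 10) (footprint 15.5×13.5) is included at this height (area 209.25 mm²); Subtracting the remaining from the first: starting from the 16×6 cube (96.00 mm²), the 18×15.5 cube at (-3, 7) misses the remaining region (no effect); the 15.5×13.5 cube at (14, 10) misses the remaining region (no effect) — area = 96.00 mm²; (whole slice rotated 20° about Z — lengths, areas and connectivity unchanged). At z = 9.6: the cube (footprint 16×6) is included at this height (area 96.00 mm²); the 18×15.5 cube at (-3, 7) contributes its full rectangle (area 279.00 mm²); the cube at (14, 10) is absent (z outside [2.5, 8]); Subtracting the remaining from the first: starting from the 16×6 cube (96.00 mm²), the 18×15.5 cube at (-3, 7) misses the remaining region (no effect) — area = 96.00 mm²; (whole slice rotated 20° about Z — lengths, areas and connectivity unchanged). Checking containment: the cross-section at z = 9.6 is a subset of the cross-section at z = 3.3.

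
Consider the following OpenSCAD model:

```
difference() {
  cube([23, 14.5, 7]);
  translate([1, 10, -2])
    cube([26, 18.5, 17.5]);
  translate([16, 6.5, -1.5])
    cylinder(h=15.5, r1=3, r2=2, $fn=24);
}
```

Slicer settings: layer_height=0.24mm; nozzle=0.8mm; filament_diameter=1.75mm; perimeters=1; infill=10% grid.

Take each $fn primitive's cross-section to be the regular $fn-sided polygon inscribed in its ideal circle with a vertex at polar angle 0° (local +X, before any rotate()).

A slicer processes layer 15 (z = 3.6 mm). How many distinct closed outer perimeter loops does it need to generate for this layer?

At z = 3.6 mm: the 23×14.5 cube contributes its full rectangle; the cube at (1, 10) is present — its section is the full 26×18.5 rectangle; the cone at (16, 6.5): at t=0.329 of its height the radius interpolates to r₁+(r₂−r₁)t = 2.671, giving a regular 24-gon of that circumradius; After the difference (first − rest): starting from the 23×14.5 cube, the 26×18.5 cube at (1, 10) partially overlaps it — only the 99.00 mm² overlap (of its 481.00 mm²) is removed, clipping the outline; the cone at (16, 6.5) lies wholly inside it (removes its full 22.16 mm² and its 16.73 mm outline becomes a hole wall) — 1 connected region with 1 hole. The result has 1 disconnected region.

1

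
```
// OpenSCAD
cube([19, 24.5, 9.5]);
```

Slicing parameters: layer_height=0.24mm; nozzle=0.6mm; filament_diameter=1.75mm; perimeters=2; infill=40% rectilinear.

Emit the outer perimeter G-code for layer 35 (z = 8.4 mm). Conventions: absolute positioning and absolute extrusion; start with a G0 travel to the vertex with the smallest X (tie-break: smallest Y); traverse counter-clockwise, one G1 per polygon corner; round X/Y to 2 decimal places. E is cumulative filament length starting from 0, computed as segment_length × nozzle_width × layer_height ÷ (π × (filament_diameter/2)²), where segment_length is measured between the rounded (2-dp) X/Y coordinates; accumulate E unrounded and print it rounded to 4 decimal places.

At z = 8.4 mm: the cube (footprint 19×24.5) is included at this height. The outline is a single polygon with 4 vertices. Extrusion per mm of travel: 0.6 × 0.24 / (π × 0.875²) = 0.059868. Accumulating E over each segment gives final E = 5.2085.

G0 X0.00 Y0.00 Z8.40
G1 X19.00 Y0.00 E1.1375
G1 X19.00 Y24.50 E2.6043
G1 X0.00 Y24.50 E3.7418
G1 X0.00 Y0.00 E5.2085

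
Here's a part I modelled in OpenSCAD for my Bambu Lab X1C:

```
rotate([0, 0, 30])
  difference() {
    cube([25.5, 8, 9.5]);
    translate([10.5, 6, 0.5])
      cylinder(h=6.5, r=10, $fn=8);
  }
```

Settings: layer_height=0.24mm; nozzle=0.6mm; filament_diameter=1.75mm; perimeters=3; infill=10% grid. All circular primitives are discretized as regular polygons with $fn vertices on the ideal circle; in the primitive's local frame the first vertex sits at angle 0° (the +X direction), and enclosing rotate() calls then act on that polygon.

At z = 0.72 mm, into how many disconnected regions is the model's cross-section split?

2

At z = 0.72 mm: the 25.5×8 cube contributes its full rectangle; the r=10 cylinder at (10.5, 6) gives a regular 8-gon of circumradius 10 (constant along its height); Taking the first minus the rest: starting from the 25.5×8 cube, the r=10 cylinder at (10.5, 6) partially overlaps it — only the 143.43 mm² overlap (of its 282.84 mm²) is removed, clipping the outline — 2 connected regions; (whole slice rotated 30° about Z — lengths, areas and connectivity unchanged). The result has 2 disconnected regions.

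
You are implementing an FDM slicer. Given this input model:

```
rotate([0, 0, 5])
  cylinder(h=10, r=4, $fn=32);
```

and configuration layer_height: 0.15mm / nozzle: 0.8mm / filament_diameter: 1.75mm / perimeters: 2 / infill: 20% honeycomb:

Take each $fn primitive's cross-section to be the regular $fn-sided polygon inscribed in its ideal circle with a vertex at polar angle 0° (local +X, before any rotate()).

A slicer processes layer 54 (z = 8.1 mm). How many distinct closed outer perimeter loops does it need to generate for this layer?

1

At z = 8.1 mm: the cylinder: section is a regular 32-gon, circumradius r=4; (rotated 5° about Z; rotation is an isometry so areas/perimeters/island counts are preserved). The result has 1 disconnected region.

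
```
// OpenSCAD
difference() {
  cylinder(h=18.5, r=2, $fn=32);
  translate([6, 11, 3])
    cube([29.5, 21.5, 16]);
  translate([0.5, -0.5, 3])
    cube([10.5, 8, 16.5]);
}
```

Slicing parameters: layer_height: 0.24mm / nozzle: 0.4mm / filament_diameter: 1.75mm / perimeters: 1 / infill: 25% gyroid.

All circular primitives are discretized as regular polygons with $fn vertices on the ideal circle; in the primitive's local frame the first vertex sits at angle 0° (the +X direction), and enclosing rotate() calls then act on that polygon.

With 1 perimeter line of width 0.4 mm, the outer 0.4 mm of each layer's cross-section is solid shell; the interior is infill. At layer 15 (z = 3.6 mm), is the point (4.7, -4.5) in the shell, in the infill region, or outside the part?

At z = 3.6 mm: the r=2 cylinder gives a regular 32-gon of circumradius 2 (constant along its height); the cube at (6, 11) (footprint 29.5×21.5) is included at this height; the cube at (0.5, -0.5) (footprint 10.5×8) is included at this height; Taking the first minus the rest: starting from the r=2 cylinder, the 29.5×21.5 cube at (6, 11) misses the remaining region (no effect); the 10.5×8 cube at (0.5, -0.5) partially overlaps it — only the 2.87 mm² overlap (of its 84.00 mm²) is removed, clipping the outline — 1 connected region. Overall, the cross-section is a single solid region. The nearest boundary edge runs (1.66, -1.11)→(1.41, -1.41); distance from the point to it = 4.51 mm. The point is not inside any of the regions above, so it lies outside the cross-section (4.51 mm from the nearest boundary).

outside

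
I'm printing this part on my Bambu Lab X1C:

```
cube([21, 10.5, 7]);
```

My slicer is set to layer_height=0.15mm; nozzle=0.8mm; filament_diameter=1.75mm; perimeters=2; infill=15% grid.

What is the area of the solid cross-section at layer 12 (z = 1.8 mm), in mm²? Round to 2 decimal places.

At z = 1.8 mm: the 21×10.5 cube contributes its full rectangle (area 220.50 mm²). Overall, the cross-section is a single solid region. Net area = 220.50 mm².

220.50 mm²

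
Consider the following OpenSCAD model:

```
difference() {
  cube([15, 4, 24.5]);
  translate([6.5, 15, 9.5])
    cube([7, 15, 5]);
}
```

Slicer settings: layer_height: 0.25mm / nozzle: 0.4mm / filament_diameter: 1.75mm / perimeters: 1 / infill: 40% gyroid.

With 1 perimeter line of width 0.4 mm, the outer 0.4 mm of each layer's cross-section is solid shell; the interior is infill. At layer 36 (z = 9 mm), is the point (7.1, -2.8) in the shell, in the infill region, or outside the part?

At z = 9 mm: the 15×4 cube contributes its full rectangle; the cube at (6.5, 15) is not intersected at this z (z outside [9.5, 14.5]); After the difference (first − rest): none of the subtracted shapes is present at this height, so the 15×4 cube is unchanged — 1 connected region. Overall, the cross-section is a single solid region. The nearest boundary edge runs (0.00, 0.00)→(15.00, 0.00); distance from the point to it = 2.80 mm. The point is not inside any of the regions above, so it lies outside the cross-section (2.80 mm from the nearest boundary).

outside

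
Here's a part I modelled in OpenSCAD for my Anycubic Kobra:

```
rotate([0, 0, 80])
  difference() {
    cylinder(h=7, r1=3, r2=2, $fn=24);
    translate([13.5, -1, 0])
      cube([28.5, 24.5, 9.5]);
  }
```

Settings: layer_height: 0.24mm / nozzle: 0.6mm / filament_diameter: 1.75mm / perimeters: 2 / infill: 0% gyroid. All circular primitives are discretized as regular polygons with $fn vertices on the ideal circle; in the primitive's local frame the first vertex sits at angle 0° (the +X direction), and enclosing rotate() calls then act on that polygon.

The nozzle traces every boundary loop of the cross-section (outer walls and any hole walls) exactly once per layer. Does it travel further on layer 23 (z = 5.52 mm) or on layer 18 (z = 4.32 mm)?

layer 18 (z = 4.32 mm)

Layer 23 (z = 5.52): the cone (r1=3→r2=2) has section circumradius 2.211 here — a regular 24-gon (perimeter = 2·24·2.211·sin(180°/24) = 13.86 mm); the 28.5×24.5 cube at (13.5, -1) contributes its full rectangle (perimeter 106.00 mm); Taking the first minus the rest: starting from the cone, the 28.5×24.5 cube at (13.5, -1) misses the remaining region (no effect) — boundary = 13.86 mm; (rotated 80° about Z; rotation is an isometry so areas/perimeters/island counts are preserved). So its perimeter = 13.86 mm. Layer 18 (z = 4.32): the cone: at t=0.617 of its height the radius interpolates to r₁+(r₂−r₁)t = 2.383, giving a regular 24-gon of that circumradius (perimeter = 2·24·2.383·sin(180°/24) = 14.93 mm); the 28.5×24.5 cube at (13.5, -1) contributes its full rectangle (perimeter 106.00 mm); Taking the first minus the rest: starting from the cone, the 28.5×24.5 cube at (13.5, -1) misses the remaining region (no effect) — boundary = 14.93 mm; (rotated 80° about Z; rotation is an isometry so areas/perimeters/island counts are preserved). So its perimeter = 14.93 mm. Layer 18 is larger (14.93 vs 13.86 mm).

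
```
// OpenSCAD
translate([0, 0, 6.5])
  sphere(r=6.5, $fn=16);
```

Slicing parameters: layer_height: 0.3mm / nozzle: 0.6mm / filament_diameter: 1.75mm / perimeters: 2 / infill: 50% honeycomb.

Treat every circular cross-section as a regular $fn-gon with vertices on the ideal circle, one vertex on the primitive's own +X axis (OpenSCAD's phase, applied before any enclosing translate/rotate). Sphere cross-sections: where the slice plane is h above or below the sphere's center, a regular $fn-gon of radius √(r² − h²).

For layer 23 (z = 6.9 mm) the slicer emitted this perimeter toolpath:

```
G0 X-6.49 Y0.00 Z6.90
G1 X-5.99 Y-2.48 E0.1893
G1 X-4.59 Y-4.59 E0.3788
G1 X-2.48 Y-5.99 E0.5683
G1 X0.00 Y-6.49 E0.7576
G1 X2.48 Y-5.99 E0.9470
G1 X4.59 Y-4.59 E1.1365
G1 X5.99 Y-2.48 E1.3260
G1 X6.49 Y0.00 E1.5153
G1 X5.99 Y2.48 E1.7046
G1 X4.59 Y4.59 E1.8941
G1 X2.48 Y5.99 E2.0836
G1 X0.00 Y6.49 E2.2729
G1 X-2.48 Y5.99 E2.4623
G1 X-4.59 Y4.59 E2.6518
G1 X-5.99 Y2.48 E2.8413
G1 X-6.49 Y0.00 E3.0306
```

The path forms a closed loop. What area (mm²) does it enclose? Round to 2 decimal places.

128.82 mm²

Apply the shoelace formula to the sequence of (X, Y) vertices; enclosed area = 128.82 mm².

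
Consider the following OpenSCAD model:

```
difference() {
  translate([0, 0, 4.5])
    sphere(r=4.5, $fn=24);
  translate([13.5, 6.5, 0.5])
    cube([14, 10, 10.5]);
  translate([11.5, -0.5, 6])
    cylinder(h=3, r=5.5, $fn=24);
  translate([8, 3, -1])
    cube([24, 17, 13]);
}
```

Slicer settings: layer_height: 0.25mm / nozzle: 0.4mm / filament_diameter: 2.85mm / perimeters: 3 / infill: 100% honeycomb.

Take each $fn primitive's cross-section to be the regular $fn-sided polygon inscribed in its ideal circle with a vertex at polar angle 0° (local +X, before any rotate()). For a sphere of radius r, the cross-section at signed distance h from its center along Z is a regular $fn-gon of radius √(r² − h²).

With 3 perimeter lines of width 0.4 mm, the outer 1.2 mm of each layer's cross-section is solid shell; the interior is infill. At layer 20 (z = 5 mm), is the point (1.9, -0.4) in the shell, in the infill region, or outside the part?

At z = 5 mm: the r=4.5 sphere slices to a regular 24-gon of circumradius 4.472 (√(r²−h²) with h=0.5 from center); the cube at (13.5, 6.5) (footprint 14×10) is included at this height; the cylinder at (11.5, -0.5) does not reach this height (z outside [6, 9]); the cube at (8, 3) (footprint 24×17) is included at this height; After the difference (first − rest): starting from the r=4.5 sphere, the 14×10 cube at (13.5, 6.5) misses the remaining region (no effect); the 24×17 cube at (8, 3) misses the remaining region (no effect) — 1 connected region. Overall, the cross-section is a single solid region. The nearest boundary edge runs (4.47, 0.00)→(4.32, -1.16); distance from the point to it = 2.50 mm. The point is inside the cross-section and 2.50 mm from the nearest boundary — more than the 1.2 mm shell width (3 × 0.4), so it's in the infill interior.

infill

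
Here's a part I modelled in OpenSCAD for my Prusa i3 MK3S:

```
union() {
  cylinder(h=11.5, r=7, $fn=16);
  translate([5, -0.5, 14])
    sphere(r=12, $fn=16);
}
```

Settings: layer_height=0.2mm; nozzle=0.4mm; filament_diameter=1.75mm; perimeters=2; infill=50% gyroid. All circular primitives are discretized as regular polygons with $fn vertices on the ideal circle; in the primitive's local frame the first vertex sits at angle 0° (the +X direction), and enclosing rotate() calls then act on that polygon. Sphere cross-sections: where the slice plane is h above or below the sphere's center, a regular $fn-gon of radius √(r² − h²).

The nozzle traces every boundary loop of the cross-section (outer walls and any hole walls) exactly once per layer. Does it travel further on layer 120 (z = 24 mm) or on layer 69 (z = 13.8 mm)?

layer 69 (z = 13.8 mm)

Layer 120 (z = 24): the cylinder is not intersected at this z (z outside [0, 11.5]); the r=12 sphere at (5, -0.5) slices to a regular 16-gon of circumradius 6.633 (√(r²−h²) with h=10 from center) (perimeter = 2·16·6.633·sin(180°/16) = 41.41 mm); Combining (union): only the r=12 sphere at (5, -0.5) is present, so the union is just that shape — boundary = 41.41 mm. So its perimeter = 41.41 mm. Layer 69 (z = 13.8): the cylinder is absent (z outside [0, 11.5]); the sphere at (5, -0.5): section is a regular 16-gon, circumradius = √(r²−h²) = √(12²−0.2²) = 11.998 (perimeter = 2·16·11.998·sin(180°/16) = 74.90 mm); Combining (union): only the r=12 sphere at (5, -0.5) is present, so the union is just that shape — boundary = 74.90 mm. So its perimeter = 74.90 mm. Layer 69 is larger (74.90 vs 41.41 mm).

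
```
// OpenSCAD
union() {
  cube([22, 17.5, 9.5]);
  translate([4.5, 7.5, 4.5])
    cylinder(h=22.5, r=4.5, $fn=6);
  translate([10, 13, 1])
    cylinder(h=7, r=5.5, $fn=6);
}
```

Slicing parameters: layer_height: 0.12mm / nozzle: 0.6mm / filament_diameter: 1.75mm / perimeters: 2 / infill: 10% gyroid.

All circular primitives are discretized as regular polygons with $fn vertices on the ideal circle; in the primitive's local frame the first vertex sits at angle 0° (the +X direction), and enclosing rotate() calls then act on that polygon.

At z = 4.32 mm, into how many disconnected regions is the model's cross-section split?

At z = 4.32 mm: the cube is present — its section is the full 22×17.5 rectangle; the cylinder at (4.5, 7.5) is not intersected at this z (z outside [4.5, 27]); the r=5.5 cylinder at (10, 13) contributes a regular 6-gon of circumradius 5.5; Combining (union): the regions partially overlap (shared area 77.10 mm²), so overlapping operands fuse into one piece — 1 connected region. The result has 1 disconnected region.

1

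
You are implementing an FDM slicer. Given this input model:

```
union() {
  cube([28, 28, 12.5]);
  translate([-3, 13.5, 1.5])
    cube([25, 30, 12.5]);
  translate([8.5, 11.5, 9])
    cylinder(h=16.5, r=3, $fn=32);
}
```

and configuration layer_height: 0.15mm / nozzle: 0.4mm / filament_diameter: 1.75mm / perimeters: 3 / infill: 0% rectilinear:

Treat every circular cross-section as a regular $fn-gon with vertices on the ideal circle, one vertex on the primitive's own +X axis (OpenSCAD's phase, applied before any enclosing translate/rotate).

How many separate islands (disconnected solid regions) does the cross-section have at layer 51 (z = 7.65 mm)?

1

At z = 7.65 mm: the cube is present — its section is the full 28×28 rectangle; the cube at (-3, 13.5) (footprint 25×30) is included at this height; the cylinder at (8.5, 11.5) is not intersected at this z (z outside [9, 25.5]); Merging all regions: the regions partially overlap (shared area 319.00 mm²), so overlapping operands fuse into one piece — 1 connected region. Overall, the cross-section is a single solid region. Island count = 1.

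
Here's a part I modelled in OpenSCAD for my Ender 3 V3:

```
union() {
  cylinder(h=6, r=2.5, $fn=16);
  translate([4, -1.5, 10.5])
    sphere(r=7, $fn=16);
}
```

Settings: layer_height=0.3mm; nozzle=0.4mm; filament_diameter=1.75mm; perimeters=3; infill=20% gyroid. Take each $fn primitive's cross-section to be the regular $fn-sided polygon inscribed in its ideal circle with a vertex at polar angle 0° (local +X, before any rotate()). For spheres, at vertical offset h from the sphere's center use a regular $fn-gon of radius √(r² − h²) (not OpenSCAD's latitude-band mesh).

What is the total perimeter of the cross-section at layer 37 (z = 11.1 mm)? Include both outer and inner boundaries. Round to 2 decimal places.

At z = 11.1 mm: the cylinder is not intersected at this z (z outside [0, 6]); the r=7 sphere at (4, -1.5) contributes a regular 16-gon of circumradius √(7²−0.6²) = 6.974 (perimeter = 2·16·6.974·sin(180°/16) = 43.54 mm); Merging all regions: only the r=7 sphere at (4, -1.5) is present, so the union is just that shape — boundary = 43.54 mm. Overall, the cross-section is a single solid region. Total boundary length (outer) = 43.54 mm.

43.54 mm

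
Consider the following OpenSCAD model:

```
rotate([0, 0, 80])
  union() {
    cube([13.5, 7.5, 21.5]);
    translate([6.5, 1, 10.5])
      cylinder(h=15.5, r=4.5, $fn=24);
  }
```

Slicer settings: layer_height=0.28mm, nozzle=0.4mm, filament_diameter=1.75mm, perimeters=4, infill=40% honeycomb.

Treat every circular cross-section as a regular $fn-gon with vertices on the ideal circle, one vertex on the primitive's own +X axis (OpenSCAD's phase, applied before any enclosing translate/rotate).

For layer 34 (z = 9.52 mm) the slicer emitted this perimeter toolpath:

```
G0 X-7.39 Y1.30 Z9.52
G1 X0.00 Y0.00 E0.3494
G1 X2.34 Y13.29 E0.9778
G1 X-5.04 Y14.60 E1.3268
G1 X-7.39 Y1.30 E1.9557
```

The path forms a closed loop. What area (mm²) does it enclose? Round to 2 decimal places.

101.24 mm²

Apply the shoelace formula to the sequence of (X, Y) vertices; enclosed area = 101.24 mm².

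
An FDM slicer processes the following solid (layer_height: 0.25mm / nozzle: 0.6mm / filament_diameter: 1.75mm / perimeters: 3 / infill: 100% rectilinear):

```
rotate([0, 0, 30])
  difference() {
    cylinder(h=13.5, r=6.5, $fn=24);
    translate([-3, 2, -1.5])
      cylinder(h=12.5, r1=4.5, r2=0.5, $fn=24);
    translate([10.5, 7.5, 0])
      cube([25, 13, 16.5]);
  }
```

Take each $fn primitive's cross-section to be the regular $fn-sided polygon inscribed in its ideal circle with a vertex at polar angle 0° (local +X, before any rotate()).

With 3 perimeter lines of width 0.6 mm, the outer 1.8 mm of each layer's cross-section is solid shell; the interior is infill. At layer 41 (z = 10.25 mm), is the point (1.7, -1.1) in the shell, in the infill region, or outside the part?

At z = 10.25 mm: the cylinder: section is a regular 24-gon, circumradius r=6.5; the cone at (-3, 2) contributes a regular 24-gon of circumradius 0.740 (interpolated between r1=4.5 and r2=0.5 at t=0.940); the cube at (10.5, 7.5) is present — its section is the full 25×13 rectangle; Subtracting the remaining from the first: starting from the r=6.5 cylinder, the cone at (-3, 2) lies wholly inside it (removes its full 1.70 mm² and its 4.64 mm outline becomes a hole wall); the 25×13 cube at (10.5, 7.5) misses the remaining region (no effect) — 1 connected region with 1 hole; (whole slice rotated 30° about Z — lengths, areas and connectivity unchanged). Overall, the cross-section is one region with 1 hole. Undo the 30° rotation: the query point maps to (0.922, -1.803) in the un-rotated model frame. The nearest boundary edge runs (3.25, -5.63)→(1.68, -6.28); distance from the point to it = 4.43 mm. The point is inside the cross-section and 4.43 mm from the nearest boundary — more than the 1.8 mm shell width (3 × 0.6), so it's in the infill interior.

infill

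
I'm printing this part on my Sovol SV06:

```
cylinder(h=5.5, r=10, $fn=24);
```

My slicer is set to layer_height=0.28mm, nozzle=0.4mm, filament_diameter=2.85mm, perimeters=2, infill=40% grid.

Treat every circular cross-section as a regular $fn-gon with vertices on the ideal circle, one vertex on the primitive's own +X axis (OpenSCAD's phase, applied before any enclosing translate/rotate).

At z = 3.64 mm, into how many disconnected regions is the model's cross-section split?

At z = 3.64 mm: the r=10 cylinder contributes a regular 24-gon of circumradius 10. The result has 1 disconnected region.

1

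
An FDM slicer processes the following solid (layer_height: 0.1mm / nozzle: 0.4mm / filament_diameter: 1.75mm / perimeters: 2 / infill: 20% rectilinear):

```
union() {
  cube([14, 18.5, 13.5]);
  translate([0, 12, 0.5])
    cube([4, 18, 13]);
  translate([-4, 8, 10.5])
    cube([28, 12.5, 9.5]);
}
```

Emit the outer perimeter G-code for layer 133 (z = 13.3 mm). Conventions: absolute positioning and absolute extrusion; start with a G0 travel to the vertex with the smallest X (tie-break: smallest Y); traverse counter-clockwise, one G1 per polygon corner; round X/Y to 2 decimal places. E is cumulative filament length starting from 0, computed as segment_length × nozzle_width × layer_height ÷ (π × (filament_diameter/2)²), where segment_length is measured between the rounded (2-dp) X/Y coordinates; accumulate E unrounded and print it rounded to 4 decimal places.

G0 X-4.00 Y8.00 Z13.30
G1 X0.00 Y8.00 E0.0665
G1 X0.00 Y0.00 E0.1996
G1 X14.00 Y0.00 E0.4324
G1 X14.00 Y8.00 E0.5654
G1 X24.00 Y8.00 E0.7317
G1 X24.00 Y20.50 E0.9396
G1 X4.00 Y20.50 E1.2722
G1 X4.00 Y30.00 E1.4302
G1 X0.00 Y30.00 E1.4967
G1 X0.00 Y20.50 E1.6547
G1 X-4.00 Y20.50 E1.7212
G1 X-4.00 Y8.00 E1.9291

At z = 13.3 mm: the cube (footprint 14×18.5) is included at this height; the cube at (0, 12) is present — its section is the full 4×18 rectangle; the cube at (-4, 8) is present — its section is the full 28×12.5 rectangle; Taking the union: the regions partially overlap (shared area 181.00 mm²), so overlapping operands fuse into one piece — 1 connected region. The outline is a single polygon with 12 vertices. Extrusion per mm of travel: 0.4 × 0.1 / (π × 0.875²) = 0.016630. Accumulating E over each segment gives final E = 1.9291.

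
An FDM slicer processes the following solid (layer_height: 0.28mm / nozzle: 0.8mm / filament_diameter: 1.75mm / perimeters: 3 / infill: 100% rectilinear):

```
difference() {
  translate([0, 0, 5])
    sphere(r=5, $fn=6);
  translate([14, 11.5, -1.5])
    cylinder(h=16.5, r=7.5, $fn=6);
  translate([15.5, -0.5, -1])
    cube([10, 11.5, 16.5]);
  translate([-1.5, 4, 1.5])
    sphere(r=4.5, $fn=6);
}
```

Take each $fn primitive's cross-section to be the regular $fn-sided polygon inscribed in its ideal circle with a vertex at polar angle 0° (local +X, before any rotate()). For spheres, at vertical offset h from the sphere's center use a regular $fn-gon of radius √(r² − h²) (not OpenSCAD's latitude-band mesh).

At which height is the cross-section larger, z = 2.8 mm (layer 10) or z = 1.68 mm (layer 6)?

layer 10 (z = 2.8 mm)

Layer 10 (z = 2.8): the r=5 sphere slices to a regular 6-gon of circumradius 4.490 (√(r²−h²) with h=2.2 from center) (area = (6/2)·4.490²·sin(360°/6) = 52.38 mm²); the cylinder at (14, 11.5): section is a regular 6-gon, circumradius r=7.5 (area = (6/2)·7.500²·sin(360°/6) = 146.14 mm²); the 10×11.5 cube at (15.5, -0.5) contributes its full rectangle (area 115.00 mm²); the r=4.5 sphere at (-1.5, 4) slices to a regular 6-gon of circumradius 4.308 (√(r²−h²) with h=1.3 from center) (area = (6/2)·4.308²·sin(360°/6) = 48.22 mm²); Taking the first minus the rest: starting from the r=5 sphere (52.38 mm²), the r=7.5 cylinder at (14, 11.5) misses the remaining region (no effect); the 10×11.5 cube at (15.5, -0.5) misses the remaining region (no effect); the r=4.5 sphere at (-1.5, 4) partially overlaps it — only the 17.75 mm² overlap (of its 48.22 mm²) is removed, clipping the outline — area = 34.63 mm². So its area = 34.63 mm². Layer 6 (z = 1.68): the r=5 sphere contributes a regular 6-gon of circumradius √(5²−3.32²) = 3.739 (area = (6/2)·3.739²·sin(360°/6) = 36.31 mm²); the cylinder at (14, 11.5): section is a regular 6-gon, circumradius r=7.5 (area = (6/2)·7.500²·sin(360°/6) = 146.14 mm²); the cube at (15.5, -0.5) (footprint 10×11.5) is included at this height (area 115.00 mm²); the sphere at (-1.5, 4): section is a regular 6-gon, circumradius = √(r²−h²) = √(4.5²−0.18²) = 4.496 (area = (6/2)·4.496²·sin(360°/6) = 52.53 mm²); After the difference (first − rest): starting from the r=5 sphere (36.31 mm²), the r=7.5 cylinder at (14, 11.5) misses the remaining region (no effect); the 10×11.5 cube at (15.5, -0.5) misses the remaining region (no effect); the r=4.5 sphere at (-1.5, 4) partially overlaps it — only the 13.66 mm² overlap (of its 52.53 mm²) is removed, clipping the outline — area = 22.66 mm². So its area = 22.66 mm². Layer 10 is larger (34.63 vs 22.66 mm²).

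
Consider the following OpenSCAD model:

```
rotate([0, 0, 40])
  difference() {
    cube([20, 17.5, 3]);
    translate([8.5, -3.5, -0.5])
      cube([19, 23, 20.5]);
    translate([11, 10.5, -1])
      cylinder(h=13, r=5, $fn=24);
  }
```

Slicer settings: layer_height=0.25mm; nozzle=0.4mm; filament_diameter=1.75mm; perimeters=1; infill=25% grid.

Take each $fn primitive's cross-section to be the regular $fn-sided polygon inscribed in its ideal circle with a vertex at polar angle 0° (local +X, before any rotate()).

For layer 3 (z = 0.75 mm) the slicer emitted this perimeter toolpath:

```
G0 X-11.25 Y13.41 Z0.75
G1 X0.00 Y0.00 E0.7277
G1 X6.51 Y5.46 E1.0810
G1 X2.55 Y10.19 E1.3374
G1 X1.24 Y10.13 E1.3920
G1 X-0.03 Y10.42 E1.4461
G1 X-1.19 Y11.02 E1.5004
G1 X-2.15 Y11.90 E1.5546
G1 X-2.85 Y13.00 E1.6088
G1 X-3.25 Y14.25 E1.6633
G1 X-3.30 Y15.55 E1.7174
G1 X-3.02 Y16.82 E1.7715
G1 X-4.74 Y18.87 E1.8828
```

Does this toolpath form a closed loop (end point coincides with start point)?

no

Start point (G0): (-11.25, 13.41). End point (last G1): the path does not return to the start — open.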